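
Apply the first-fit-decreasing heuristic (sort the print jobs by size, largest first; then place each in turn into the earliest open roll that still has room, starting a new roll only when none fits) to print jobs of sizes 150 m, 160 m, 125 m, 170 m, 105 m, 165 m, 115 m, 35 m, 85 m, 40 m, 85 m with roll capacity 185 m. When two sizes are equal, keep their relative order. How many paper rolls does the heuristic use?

8

Sorted descending: 170, 165, 160, 150, 125, 115, 105, 85, 85, 40, 35.
  170 → roll 1 (new)  [load 170/185]
  165 → roll 2 (new)  [load 165/185]
  160 → roll 3 (new)  [load 160/185]
  150 → roll 4 (new)  [load 150/185]
  125 → roll 5 (new)  [load 125/185]
  115 → roll 6 (new)  [load 115/185]
  105 → roll 7 (new)  [load 105/185]
  85 → roll 8 (new)  [load 85/185]
  85 → roll 8  [load 170/185]
  40 → roll 5  [load 165/185]
  35 → roll 4  [load 185/185]
8 paper rolls opened.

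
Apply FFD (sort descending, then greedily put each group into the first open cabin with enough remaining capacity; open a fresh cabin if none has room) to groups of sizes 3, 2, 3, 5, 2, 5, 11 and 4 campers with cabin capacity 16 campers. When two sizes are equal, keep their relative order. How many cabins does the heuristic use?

3

Sorted descending: 11, 5, 5, 4, 3, 3, 2, 2.
  11 → cabin 1 (new)  [load 11/16]
  5 → cabin 1  [load 16/16]
  5 → cabin 2 (new)  [load 5/16]
  4 → cabin 2  [load 9/16]
  3 → cabin 2  [load 12/16]
  3 → cabin 2  [load 15/16]
  2 → cabin 3 (new)  [load 2/16]
  2 → cabin 3  [load 4/16]
3 cabins opened.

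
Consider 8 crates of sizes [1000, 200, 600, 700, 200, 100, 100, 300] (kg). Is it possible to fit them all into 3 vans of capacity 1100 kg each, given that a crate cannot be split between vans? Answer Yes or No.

A valid assignment using 3 vans:
  van 1: 1000 + 100 = 1100
  van 2: 700 + 300 + 100 = 1100
  van 3: 600 + 200 + 200 = 1000
Every load is within 1100 kg, so 3 vans suffice.

Yes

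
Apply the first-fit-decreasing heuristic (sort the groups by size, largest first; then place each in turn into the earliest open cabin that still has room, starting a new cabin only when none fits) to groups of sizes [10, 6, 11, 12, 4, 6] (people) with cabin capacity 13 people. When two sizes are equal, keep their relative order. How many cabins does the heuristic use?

5

Sorted descending: 12, 11, 10, 6, 6, 4.
  12 → cabin 1 (new)  [load 12/13]
  11 → cabin 2 (new)  [load 11/13]
  10 → cabin 3 (new)  [load 10/13]
  6 → cabin 4 (new)  [load 6/13]
  6 → cabin 4  [load 12/13]
  4 → cabin 5 (new)  [load 4/13]
5 cabins opened.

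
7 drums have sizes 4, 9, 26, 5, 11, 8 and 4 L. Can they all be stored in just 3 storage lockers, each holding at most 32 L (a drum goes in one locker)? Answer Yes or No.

Yes

A valid assignment using 3 storage lockers:
  locker 1: 26 + 5 = 31
  locker 2: 11 + 9 + 8 + 4 = 32
  locker 3: 4 = 4
Every load is within 32 L, so 3 storage lockers suffice.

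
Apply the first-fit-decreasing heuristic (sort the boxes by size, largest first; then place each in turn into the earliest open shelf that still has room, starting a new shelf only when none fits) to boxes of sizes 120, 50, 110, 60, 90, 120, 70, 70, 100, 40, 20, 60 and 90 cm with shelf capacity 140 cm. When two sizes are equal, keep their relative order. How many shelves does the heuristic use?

8

Sorted descending: 120, 120, 110, 100, 90, 90, 70, 70, 60, 60, 50, 40, 20.
  120 → shelf 1 (new)  [load 120/140]
  120 → shelf 2 (new)  [load 120/140]
  110 → shelf 3 (new)  [load 110/140]
  100 → shelf 4 (new)  [load 100/140]
  90 → shelf 5 (new)  [load 90/140]
  90 → shelf 6 (new)  [load 90/140]
  70 → shelf 7 (new)  [load 70/140]
  70 → shelf 7  [load 140/140]
  60 → shelf 8 (new)  [load 60/140]
  60 → shelf 8  [load 120/140]
  50 → shelf 5  [load 140/140]
  40 → shelf 4  [load 140/140]
  20 → shelf 1  [load 140/140]
8 shelves opened.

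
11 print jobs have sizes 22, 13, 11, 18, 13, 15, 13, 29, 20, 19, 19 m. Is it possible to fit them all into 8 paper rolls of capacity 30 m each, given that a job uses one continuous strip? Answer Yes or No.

A valid assignment using 8 paper rolls:
  roll 1: 29 = 29
  roll 2: 22 = 22
  roll 3: 20 = 20
  roll 4: 19 + 11 = 30
  roll 5: 19 = 19
  roll 6: 18 = 18
  roll 7: 15 + 13 = 28
  roll 8: 13 + 13 = 26
Every load is within 30 m, so 8 paper rolls suffice.

Yes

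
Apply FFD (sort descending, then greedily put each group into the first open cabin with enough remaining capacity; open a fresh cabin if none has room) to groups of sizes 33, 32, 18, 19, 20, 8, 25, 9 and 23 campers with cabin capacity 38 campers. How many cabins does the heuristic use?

Sorted descending: 33, 32, 25, 23, 20, 19, 18, 9, 8.
  33 → cabin 1 (new)  [load 33/38]
  32 → cabin 2 (new)  [load 32/38]
  25 → cabin 3 (new)  [load 25/38]
  23 → cabin 4 (new)  [load 23/38]
  20 → cabin 5 (new)  [load 20/38]
  19 → cabin 6 (new)  [load 19/38]
  18 → cabin 5  [load 38/38]
  9 → cabin 3  [load 34/38]
  8 → cabin 4  [load 31/38]
6 cabins opened.

6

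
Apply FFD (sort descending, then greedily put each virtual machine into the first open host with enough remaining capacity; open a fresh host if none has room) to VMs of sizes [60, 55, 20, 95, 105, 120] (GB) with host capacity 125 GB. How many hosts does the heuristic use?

Sorted descending: 120, 105, 95, 60, 55, 20.
  120 → host 1 (new)  [load 120/125]
  105 → host 2 (new)  [load 105/125]
  95 → host 3 (new)  [load 95/125]
  60 → host 4 (new)  [load 60/125]
  55 → host 4  [load 115/125]
  20 → host 2  [load 125/125]
4 hosts opened.

4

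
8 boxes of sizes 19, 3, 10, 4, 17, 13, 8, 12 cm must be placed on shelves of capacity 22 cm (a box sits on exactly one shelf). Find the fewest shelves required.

Total = 19 + 17 + 13 + 12 + 10 + 8 + 4 + 3 = 86 cm.
Lower bound: ⌈86/22⌉ = 4 shelves.
A packing using 4 shelves:
  shelf 1: 19 + 3 = 22
  shelf 2: 17 + 4 = 21
  shelf 3: 13 + 8 = 21
  shelf 4: 12 + 10 = 22
This matches the lower bound, so 4 is optimal.

4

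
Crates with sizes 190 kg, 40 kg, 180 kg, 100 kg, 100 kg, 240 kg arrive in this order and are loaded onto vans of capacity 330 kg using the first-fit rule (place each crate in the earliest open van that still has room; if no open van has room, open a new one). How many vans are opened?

  190 → van 1 (new)  [load 190/330]
  40 → van 1  [load 230/330]
  180 → van 2 (new)  [load 180/330]
  100 → van 1  [load 330/330]
  100 → van 2  [load 280/330]
  240 → van 3 (new)  [load 240/330]
3 vans opened.

3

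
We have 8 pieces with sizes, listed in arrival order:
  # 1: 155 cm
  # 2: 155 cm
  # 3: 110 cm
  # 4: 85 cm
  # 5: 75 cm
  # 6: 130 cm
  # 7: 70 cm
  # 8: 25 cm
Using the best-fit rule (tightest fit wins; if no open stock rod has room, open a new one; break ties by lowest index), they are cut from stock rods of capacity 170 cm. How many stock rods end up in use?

6

  155 → stock rod 1 (new)  [load 155/170]
  155 → stock rod 2 (new)  [load 155/170]
  110 → stock rod 3 (new)  [load 110/170]
  85 → stock rod 4 (new)  [load 85/170]
  75 → stock rod 4  [load 160/170]
  130 → stock rod 5 (new)  [load 130/170]
  70 → stock rod 6 (new)  [load 70/170]
  25 → stock rod 5  [load 155/170]
6 stock rods opened.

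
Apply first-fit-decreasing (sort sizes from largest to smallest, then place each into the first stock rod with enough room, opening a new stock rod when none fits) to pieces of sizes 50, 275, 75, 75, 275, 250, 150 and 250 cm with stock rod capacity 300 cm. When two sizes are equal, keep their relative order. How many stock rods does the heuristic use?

Sorted descending: 275, 275, 250, 250, 150, 75, 75, 50.
  275 → stock rod 1 (new)  [load 275/300]
  275 → stock rod 2 (new)  [load 275/300]
  250 → stock rod 3 (new)  [load 250/300]
  250 → stock rod 4 (new)  [load 250/300]
  150 → stock rod 5 (new)  [load 150/300]
  75 → stock rod 5  [load 225/300]
  75 → stock rod 5  [load 300/300]
  50 → stock rod 3  [load 300/300]
5 stock rods opened.

5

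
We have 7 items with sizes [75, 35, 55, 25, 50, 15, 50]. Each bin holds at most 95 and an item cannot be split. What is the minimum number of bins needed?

4

Total = 75 + 55 + 50 + 50 + 35 + 25 + 15 = 305.
Lower bound: ⌈305/95⌉ = 4 bins.
A packing using 4 bins:
  bin 1: 75 + 15 = 90
  bin 2: 55 + 35 = 90
  bin 3: 50 + 25 = 75
  bin 4: 50 = 50
This matches the lower bound, so 4 is optimal.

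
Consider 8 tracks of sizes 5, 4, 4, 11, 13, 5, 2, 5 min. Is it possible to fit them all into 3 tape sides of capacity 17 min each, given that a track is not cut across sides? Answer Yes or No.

Yes

A valid assignment using 3 tape sides:
  side 1: 13 + 4 = 17
  side 2: 11 + 5 = 16
  side 3: 5 + 5 + 4 + 2 = 16
Every load is within 17 min, so 3 tape sides suffice.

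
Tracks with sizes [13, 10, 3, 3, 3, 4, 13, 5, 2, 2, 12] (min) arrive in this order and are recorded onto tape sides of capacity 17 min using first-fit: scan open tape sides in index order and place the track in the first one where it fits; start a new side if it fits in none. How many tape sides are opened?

5

  13 → side 1 (new)  [load 13/17]
  10 → side 2 (new)  [load 10/17]
  3 → side 1  [load 16/17]
  3 → side 2  [load 13/17]
  3 → side 2  [load 16/17]
  4 → side 3 (new)  [load 4/17]
  13 → side 3  [load 17/17]
  5 → side 4 (new)  [load 5/17]
  2 → side 4  [load 7/17]
  2 → side 4  [load 9/17]
  12 → side 5 (new)  [load 12/17]
5 tape sides opened.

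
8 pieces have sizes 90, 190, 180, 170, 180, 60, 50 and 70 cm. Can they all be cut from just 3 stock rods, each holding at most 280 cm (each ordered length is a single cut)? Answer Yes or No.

Total = 990 cm; ⌈990/280⌉ = 4.
At least 4 stock rods are required, but only 3 are allowed.

No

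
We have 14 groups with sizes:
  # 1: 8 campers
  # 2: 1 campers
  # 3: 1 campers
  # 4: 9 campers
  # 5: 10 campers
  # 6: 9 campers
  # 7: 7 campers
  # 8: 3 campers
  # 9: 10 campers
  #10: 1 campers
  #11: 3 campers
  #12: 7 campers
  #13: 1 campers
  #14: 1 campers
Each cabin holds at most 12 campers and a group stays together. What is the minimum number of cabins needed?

Total = 10 + 10 + 9 + 9 + 8 + 7 + 7 + 3 + 3 + 1 + 1 + 1 + 1 + 1 = 71 campers.
Lower bound: ⌈71/12⌉ = 6 cabins.
Also, 7 groups each exceed 6 campers, and no two of those can share a cabin, so at least 7 cabins are needed.
A packing using 7 cabins:
  cabin 1: 10 + 1 + 1 = 12
  cabin 2: 10 + 1 + 1 = 12
  cabin 3: 9 + 3 = 12
  cabin 4: 9 + 3 = 12
  cabin 5: 8 + 1 = 9
  cabin 6: 7 = 7
  cabin 7: 7 = 7
This matches the lower bound, so 7 is optimal.

7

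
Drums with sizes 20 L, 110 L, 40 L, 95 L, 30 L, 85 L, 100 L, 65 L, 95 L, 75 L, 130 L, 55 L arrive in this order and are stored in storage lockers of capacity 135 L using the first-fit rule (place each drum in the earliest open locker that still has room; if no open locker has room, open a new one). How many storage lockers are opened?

8

  20 → locker 1 (new)  [load 20/135]
  110 → locker 1  [load 130/135]
  40 → locker 2 (new)  [load 40/135]
  95 → locker 2  [load 135/135]
  30 → locker 3 (new)  [load 30/135]
  85 → locker 3  [load 115/135]
  100 → locker 4 (new)  [load 100/135]
  65 → locker 5 (new)  [load 65/135]
  95 → locker 6 (new)  [load 95/135]
  75 → locker 7 (new)  [load 75/135]
  130 → locker 8 (new)  [load 130/135]
  55 → locker 5  [load 120/135]
8 storage lockers opened.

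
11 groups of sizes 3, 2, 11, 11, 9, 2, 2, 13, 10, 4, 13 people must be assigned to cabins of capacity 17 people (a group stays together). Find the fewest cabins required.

Total = 13 + 13 + 11 + 11 + 10 + 9 + 4 + 3 + 2 + 2 + 2 = 80 people.
Lower bound: ⌈80/17⌉ = 5 cabins.
Also, 6 groups each exceed 17/2 people, and no two of those can share a cabin, so at least 6 cabins are needed.
A packing using 6 cabins:
  cabin 1: 13 + 4 = 17
  cabin 2: 13 + 3 = 16
  cabin 3: 11 + 2 + 2 + 2 = 17
  cabin 4: 11 = 11
  cabin 5: 10 = 10
  cabin 6: 9 = 9
This matches the lower bound, so 6 is optimal.

6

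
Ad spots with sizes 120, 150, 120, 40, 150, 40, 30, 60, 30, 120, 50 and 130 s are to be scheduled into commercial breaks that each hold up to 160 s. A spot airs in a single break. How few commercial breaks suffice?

Total = 150 + 150 + 130 + 120 + 120 + 120 + 60 + 50 + 40 + 40 + 30 + 30 = 1040 s.
Lower bound: ⌈1040/160⌉ = 7 commercial breaks.
A packing using 7 commercial breaks:
  break 1: 150 = 150
  break 2: 150 = 150
  break 3: 130 + 30 = 160
  break 4: 120 + 40 = 160
  break 5: 120 + 40 = 160
  break 6: 120 + 30 = 150
  break 7: 60 + 50 = 110
This matches the lower bound, so 7 is optimal.

7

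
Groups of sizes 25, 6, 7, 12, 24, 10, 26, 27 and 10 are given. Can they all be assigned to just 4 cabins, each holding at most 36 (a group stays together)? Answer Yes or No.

Total = 147; ⌈147/36⌉ = 5.
At least 5 cabins are required, but only 4 are allowed.

No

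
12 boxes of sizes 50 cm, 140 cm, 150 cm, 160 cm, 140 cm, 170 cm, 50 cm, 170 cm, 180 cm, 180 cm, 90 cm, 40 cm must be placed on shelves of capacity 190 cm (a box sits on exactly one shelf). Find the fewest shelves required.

Total = 180 + 180 + 170 + 170 + 160 + 150 + 140 + 140 + 90 + 50 + 50 + 40 = 1520 cm.
Lower bound: ⌈1520/190⌉ = 8 shelves.
A packing using 9 shelves:
  shelf 1: 180 = 180
  shelf 2: 180 = 180
  shelf 3: 170 = 170
  shelf 4: 170 = 170
  shelf 5: 160 = 160
  shelf 6: 150 + 40 = 190
  shelf 7: 140 + 50 = 190
  shelf 8: 140 + 50 = 190
  shelf 9: 90 = 90
No arrangement into 8 shelves stays within capacity, so 9 is optimal.

9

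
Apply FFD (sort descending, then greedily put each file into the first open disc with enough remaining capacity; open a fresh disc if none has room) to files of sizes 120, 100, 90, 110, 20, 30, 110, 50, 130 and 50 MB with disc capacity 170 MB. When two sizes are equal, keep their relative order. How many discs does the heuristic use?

6

Sorted descending: 130, 120, 110, 110, 100, 90, 50, 50, 30, 20.
  130 → disc 1 (new)  [load 130/170]
  120 → disc 2 (new)  [load 120/170]
  110 → disc 3 (new)  [load 110/170]
  110 → disc 4 (new)  [load 110/170]
  100 → disc 5 (new)  [load 100/170]
  90 → disc 6 (new)  [load 90/170]
  50 → disc 2  [load 170/170]
  50 → disc 3  [load 160/170]
  30 → disc 1  [load 160/170]
  20 → disc 4  [load 130/170]
6 discs opened.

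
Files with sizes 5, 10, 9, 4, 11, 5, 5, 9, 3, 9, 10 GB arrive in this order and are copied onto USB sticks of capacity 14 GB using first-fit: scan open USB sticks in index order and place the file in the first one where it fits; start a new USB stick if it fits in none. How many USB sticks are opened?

  5 → USB stick 1 (new)  [load 5/14]
  10 → USB stick 2 (new)  [load 10/14]
  9 → USB stick 1  [load 14/14]
  4 → USB stick 2  [load 14/14]
  11 → USB stick 3 (new)  [load 11/14]
  5 → USB stick 4 (new)  [load 5/14]
  5 → USB stick 4  [load 10/14]
  9 → USB stick 5 (new)  [load 9/14]
  3 → USB stick 3  [load 14/14]
  9 → USB stick 6 (new)  [load 9/14]
  10 → USB stick 7 (new)  [load 10/14]
7 USB sticks opened.

7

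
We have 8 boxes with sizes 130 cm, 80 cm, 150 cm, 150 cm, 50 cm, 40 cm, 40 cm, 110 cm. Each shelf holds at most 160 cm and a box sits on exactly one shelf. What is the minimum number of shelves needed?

5

Total = 150 + 150 + 130 + 110 + 80 + 50 + 40 + 40 = 750 cm.
Lower bound: ⌈750/160⌉ = 5 shelves.
A packing using 5 shelves:
  shelf 1: 150 = 150
  shelf 2: 150 = 150
  shelf 3: 130 = 130
  shelf 4: 110 + 50 = 160
  shelf 5: 80 + 40 + 40 = 160
This matches the lower bound, so 5 is optimal.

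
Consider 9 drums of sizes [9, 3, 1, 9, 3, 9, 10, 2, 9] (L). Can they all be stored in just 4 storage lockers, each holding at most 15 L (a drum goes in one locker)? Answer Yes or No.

Total = 55 L; ⌈55/15⌉ = 4.
5 drums each exceed half the capacity and cannot share a locker, forcing at least 5 storage lockers.
At least 5 storage lockers are required, but only 4 are allowed.

No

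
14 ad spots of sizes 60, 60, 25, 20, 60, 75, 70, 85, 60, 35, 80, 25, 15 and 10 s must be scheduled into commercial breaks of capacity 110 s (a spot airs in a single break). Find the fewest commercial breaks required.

Total = 85 + 80 + 75 + 70 + 60 + 60 + 60 + 60 + 35 + 25 + 25 + 20 + 15 + 10 = 680 s.
Lower bound: ⌈680/110⌉ = 7 commercial breaks.
Also, 8 ad spots each exceed 55 s, and no two of those can share a break, so at least 8 commercial breaks are needed.
A packing using 8 commercial breaks:
  break 1: 85 + 25 = 110
  break 2: 80 + 25 = 105
  break 3: 75 + 35 = 110
  break 4: 70 + 20 + 15 = 105
  break 5: 60 + 10 = 70
  break 6: 60 = 60
  break 7: 60 = 60
  break 8: 60 = 60
This matches the lower bound, so 8 is optimal.

8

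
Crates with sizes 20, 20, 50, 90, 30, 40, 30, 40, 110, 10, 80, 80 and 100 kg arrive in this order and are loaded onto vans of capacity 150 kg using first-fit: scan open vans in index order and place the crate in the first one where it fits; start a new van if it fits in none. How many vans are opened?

  20 → van 1 (new)  [load 20/150]
  20 → van 1  [load 40/150]
  50 → van 1  [load 90/150]
  90 → van 2 (new)  [load 90/150]
  30 → van 1  [load 120/150]
  40 → van 2  [load 130/150]
  30 → van 1  [load 150/150]
  40 → van 3 (new)  [load 40/150]
  110 → van 3  [load 150/150]
  10 → van 2  [load 140/150]
  80 → van 4 (new)  [load 80/150]
  80 → van 5 (new)  [load 80/150]
  100 → van 6 (new)  [load 100/150]
6 vans opened.

6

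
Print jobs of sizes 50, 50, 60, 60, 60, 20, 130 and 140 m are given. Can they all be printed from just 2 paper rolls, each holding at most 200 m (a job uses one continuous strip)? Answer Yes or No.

Total = 570 m; ⌈570/200⌉ = 3.
At least 3 paper rolls are required, but only 2 are allowed.

No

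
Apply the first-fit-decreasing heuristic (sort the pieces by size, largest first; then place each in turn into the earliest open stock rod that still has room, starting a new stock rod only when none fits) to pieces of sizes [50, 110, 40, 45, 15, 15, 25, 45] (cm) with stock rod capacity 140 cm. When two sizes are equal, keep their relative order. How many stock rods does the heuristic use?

Sorted descending: 110, 50, 45, 45, 40, 25, 15, 15.
  110 → stock rod 1 (new)  [load 110/140]
  50 → stock rod 2 (new)  [load 50/140]
  45 → stock rod 2  [load 95/140]
  45 → stock rod 2  [load 140/140]
  40 → stock rod 3 (new)  [load 40/140]
  25 → stock rod 1  [load 135/140]
  15 → stock rod 3  [load 55/140]
  15 → stock rod 3  [load 70/140]
3 stock rods opened.

3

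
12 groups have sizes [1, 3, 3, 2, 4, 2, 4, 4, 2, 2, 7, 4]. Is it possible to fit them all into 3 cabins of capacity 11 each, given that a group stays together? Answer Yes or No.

No

Total = 38; ⌈38/11⌉ = 4.
At least 4 cabins are required, but only 3 are allowed.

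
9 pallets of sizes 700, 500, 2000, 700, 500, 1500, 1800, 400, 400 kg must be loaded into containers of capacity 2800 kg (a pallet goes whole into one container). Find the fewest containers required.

4

Total = 2000 + 1800 + 1500 + 700 + 700 + 500 + 500 + 400 + 400 = 8500 kg.
Lower bound: ⌈8500/2800⌉ = 4 containers.
A packing using 4 containers:
  container 1: 2000 + 700 = 2700
  container 2: 1800 + 700 = 2500
  container 3: 1500 + 500 + 500 = 2500
  container 4: 400 + 400 = 800
This matches the lower bound, so 4 is optimal.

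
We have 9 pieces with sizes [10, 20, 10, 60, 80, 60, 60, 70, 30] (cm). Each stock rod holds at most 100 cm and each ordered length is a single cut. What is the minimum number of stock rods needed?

5

Total = 80 + 70 + 60 + 60 + 60 + 30 + 20 + 10 + 10 = 400 cm.
Lower bound: ⌈400/100⌉ = 4 stock rods.
Also, 5 pieces each exceed 50 cm, and no two of those can share a stock rod, so at least 5 stock rods are needed.
A packing using 5 stock rods:
  stock rod 1: 80 + 20 = 100
  stock rod 2: 70 + 30 = 100
  stock rod 3: 60 + 10 + 10 = 80
  stock rod 4: 60 = 60
  stock rod 5: 60 = 60
This matches the lower bound, so 5 is optimal.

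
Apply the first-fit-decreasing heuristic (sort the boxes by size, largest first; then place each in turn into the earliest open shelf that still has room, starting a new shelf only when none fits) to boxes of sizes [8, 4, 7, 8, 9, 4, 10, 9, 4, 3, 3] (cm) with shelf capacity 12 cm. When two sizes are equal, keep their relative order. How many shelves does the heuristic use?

Sorted descending: 10, 9, 9, 8, 8, 7, 4, 4, 4, 3, 3.
  10 → shelf 1 (new)  [load 10/12]
  9 → shelf 2 (new)  [load 9/12]
  9 → shelf 3 (new)  [load 9/12]
  8 → shelf 4 (new)  [load 8/12]
  8 → shelf 5 (new)  [load 8/12]
  7 → shelf 6 (new)  [load 7/12]
  4 → shelf 4  [load 12/12]
  4 → shelf 5  [load 12/12]
  4 → shelf 6  [load 11/12]
  3 → shelf 2  [load 12/12]
  3 → shelf 3  [load 12/12]
6 shelves opened.

6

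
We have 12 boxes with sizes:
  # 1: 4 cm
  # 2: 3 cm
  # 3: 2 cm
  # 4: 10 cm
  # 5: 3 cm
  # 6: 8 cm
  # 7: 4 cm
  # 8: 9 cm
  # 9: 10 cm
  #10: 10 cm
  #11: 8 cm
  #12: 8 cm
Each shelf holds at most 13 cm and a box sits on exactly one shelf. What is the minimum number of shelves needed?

Total = 10 + 10 + 10 + 9 + 8 + 8 + 8 + 4 + 4 + 3 + 3 + 2 = 79 cm.
Lower bound: ⌈79/13⌉ = 7 shelves.
A packing using 7 shelves:
  shelf 1: 10 + 3 = 13
  shelf 2: 10 + 3 = 13
  shelf 3: 10 + 2 = 12
  shelf 4: 9 + 4 = 13
  shelf 5: 8 + 4 = 12
  shelf 6: 8 = 8
  shelf 7: 8 = 8
This matches the lower bound, so 7 is optimal.

7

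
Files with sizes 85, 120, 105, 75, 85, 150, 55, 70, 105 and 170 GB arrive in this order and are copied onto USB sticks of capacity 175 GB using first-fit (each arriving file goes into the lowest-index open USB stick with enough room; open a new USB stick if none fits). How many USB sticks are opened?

7

  85 → USB stick 1 (new)  [load 85/175]
  120 → USB stick 2 (new)  [load 120/175]
  105 → USB stick 3 (new)  [load 105/175]
  75 → USB stick 1  [load 160/175]
  85 → USB stick 4 (new)  [load 85/175]
  150 → USB stick 5 (new)  [load 150/175]
  55 → USB stick 2  [load 175/175]
  70 → USB stick 3  [load 175/175]
  105 → USB stick 6 (new)  [load 105/175]
  170 → USB stick 7 (new)  [load 170/175]
7 USB sticks opened.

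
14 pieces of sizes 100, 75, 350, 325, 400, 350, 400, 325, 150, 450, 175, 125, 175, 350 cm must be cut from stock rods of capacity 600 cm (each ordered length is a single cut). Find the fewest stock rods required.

8

Total = 450 + 400 + 400 + 350 + 350 + 350 + 325 + 325 + 175 + 175 + 150 + 125 + 100 + 75 = 3750 cm.
Lower bound: ⌈3750/600⌉ = 7 stock rods.
Also, 8 pieces each exceed 300 cm, and no two of those can share a stock rod, so at least 8 stock rods are needed.
A packing using 8 stock rods:
  stock rod 1: 450 + 150 = 600
  stock rod 2: 400 + 175 = 575
  stock rod 3: 400 + 175 = 575
  stock rod 4: 350 + 125 + 100 = 575
  stock rod 5: 350 + 75 = 425
  stock rod 6: 350 = 350
  stock rod 7: 325 = 325
  stock rod 8: 325 = 325
This matches the lower bound, so 8 is optimal.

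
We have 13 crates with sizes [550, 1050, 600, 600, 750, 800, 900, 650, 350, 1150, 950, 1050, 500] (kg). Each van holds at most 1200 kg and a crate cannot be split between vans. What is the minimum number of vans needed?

10

Total = 1150 + 1050 + 1050 + 950 + 900 + 800 + 750 + 650 + 600 + 600 + 550 + 500 + 350 = 9900 kg.
Lower bound: ⌈9900/1200⌉ = 9 vans.
A packing using 10 vans:
  van 1: 1150 = 1150
  van 2: 1050 = 1050
  van 3: 1050 = 1050
  van 4: 950 = 950
  van 5: 900 = 900
  van 6: 800 + 350 = 1150
  van 7: 750 = 750
  van 8: 650 + 550 = 1200
  van 9: 600 + 600 = 1200
  van 10: 500 = 500
No arrangement into 9 vans stays within capacity, so 10 is optimal.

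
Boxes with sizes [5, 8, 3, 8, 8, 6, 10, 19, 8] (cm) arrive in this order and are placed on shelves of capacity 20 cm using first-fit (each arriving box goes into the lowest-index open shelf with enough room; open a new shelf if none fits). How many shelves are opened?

  5 → shelf 1 (new)  [load 5/20]
  8 → shelf 1  [load 13/20]
  3 → shelf 1  [load 16/20]
  8 → shelf 2 (new)  [load 8/20]
  8 → shelf 2  [load 16/20]
  6 → shelf 3 (new)  [load 6/20]
  10 → shelf 3  [load 16/20]
  19 → shelf 4 (new)  [load 19/20]
  8 → shelf 5 (new)  [load 8/20]
5 shelves opened.

5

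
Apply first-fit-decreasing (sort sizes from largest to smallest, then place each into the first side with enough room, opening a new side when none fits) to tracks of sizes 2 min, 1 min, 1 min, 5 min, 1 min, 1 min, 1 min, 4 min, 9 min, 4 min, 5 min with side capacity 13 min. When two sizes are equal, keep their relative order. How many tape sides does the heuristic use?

Sorted descending: 9, 5, 5, 4, 4, 2, 1, 1, 1, 1, 1.
  9 → side 1 (new)  [load 9/13]
  5 → side 2 (new)  [load 5/13]
  5 → side 2  [load 10/13]
  4 → side 1  [load 13/13]
  4 → side 3 (new)  [load 4/13]
  2 → side 2  [load 12/13]
  1 → side 2  [load 13/13]
  1 → side 3  [load 5/13]
  1 → side 3  [load 6/13]
  1 → side 3  [load 7/13]
  1 → side 3  [load 8/13]
3 tape sides opened.

3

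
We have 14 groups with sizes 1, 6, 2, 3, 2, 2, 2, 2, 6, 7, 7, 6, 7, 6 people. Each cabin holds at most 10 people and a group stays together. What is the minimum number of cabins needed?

Total = 7 + 7 + 7 + 6 + 6 + 6 + 6 + 3 + 2 + 2 + 2 + 2 + 2 + 1 = 59 people.
Lower bound: ⌈59/10⌉ = 6 cabins.
Also, 7 groups each exceed 5 people, and no two of those can share a cabin, so at least 7 cabins are needed.
A packing using 7 cabins:
  cabin 1: 7 + 3 = 10
  cabin 2: 7 + 2 + 1 = 10
  cabin 3: 7 + 2 = 9
  cabin 4: 6 + 2 + 2 = 10
  cabin 5: 6 + 2 = 8
  cabin 6: 6 = 6
  cabin 7: 6 = 6
This matches the lower bound, so 7 is optimal.

7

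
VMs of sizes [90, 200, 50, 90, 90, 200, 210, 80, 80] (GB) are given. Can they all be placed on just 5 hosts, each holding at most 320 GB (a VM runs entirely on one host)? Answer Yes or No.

Yes

A valid assignment using 4 hosts:
  host 1: 210 + 90 = 300
  host 2: 200 + 90 = 290
  host 3: 200 + 90 = 290
  host 4: 80 + 80 + 50 = 210
That uses only 4 ≤ 5, so 5 hosts are enough.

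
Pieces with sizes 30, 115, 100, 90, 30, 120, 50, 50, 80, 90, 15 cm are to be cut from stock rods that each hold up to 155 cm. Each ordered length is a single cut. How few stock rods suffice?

6

Total = 120 + 115 + 100 + 90 + 90 + 80 + 50 + 50 + 30 + 30 + 15 = 770 cm.
Lower bound: ⌈770/155⌉ = 5 stock rods.
Also, 6 pieces each exceed 155/2 cm, and no two of those can share a stock rod, so at least 6 stock rods are needed.
A packing using 6 stock rods:
  stock rod 1: 120 + 30 = 150
  stock rod 2: 115 + 30 = 145
  stock rod 3: 100 + 50 = 150
  stock rod 4: 90 + 50 + 15 = 155
  stock rod 5: 90 = 90
  stock rod 6: 80 = 80
This matches the lower bound, so 6 is optimal.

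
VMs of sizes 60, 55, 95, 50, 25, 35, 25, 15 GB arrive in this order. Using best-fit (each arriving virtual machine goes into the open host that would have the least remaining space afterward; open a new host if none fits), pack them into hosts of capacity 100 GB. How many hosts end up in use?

4

  60 → host 1 (new)  [load 60/100]
  55 → host 2 (new)  [load 55/100]
  95 → host 3 (new)  [load 95/100]
  50 → host 4 (new)  [load 50/100]
  25 → host 1  [load 85/100]
  35 → host 2  [load 90/100]
  25 → host 4  [load 75/100]
  15 → host 1  [load 100/100]
4 hosts opened.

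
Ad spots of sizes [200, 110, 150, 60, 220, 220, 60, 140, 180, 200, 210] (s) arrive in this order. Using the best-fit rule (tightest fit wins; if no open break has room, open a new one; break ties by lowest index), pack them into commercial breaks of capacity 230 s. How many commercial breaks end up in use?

  200 → break 1 (new)  [load 200/230]
  110 → break 2 (new)  [load 110/230]
  150 → break 3 (new)  [load 150/230]
  60 → break 3  [load 210/230]
  220 → break 4 (new)  [load 220/230]
  220 → break 5 (new)  [load 220/230]
  60 → break 2  [load 170/230]
  140 → break 6 (new)  [load 140/230]
  180 → break 7 (new)  [load 180/230]
  200 → break 8 (new)  [load 200/230]
  210 → break 9 (new)  [load 210/230]
9 commercial breaks opened.

9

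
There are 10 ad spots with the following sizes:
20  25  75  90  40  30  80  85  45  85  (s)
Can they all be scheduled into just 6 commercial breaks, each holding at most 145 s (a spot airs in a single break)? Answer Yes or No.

A valid assignment using 5 commercial breaks:
  break 1: 90 + 45 = 135
  break 2: 85 + 40 + 20 = 145
  break 3: 85 + 30 + 25 = 140
  break 4: 80 = 80
  break 5: 75 = 75
That uses only 5 ≤ 6, so 6 commercial breaks are enough.

Yes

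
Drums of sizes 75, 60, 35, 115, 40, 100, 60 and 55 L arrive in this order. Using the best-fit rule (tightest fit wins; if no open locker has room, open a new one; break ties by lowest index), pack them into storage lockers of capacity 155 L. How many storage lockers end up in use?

4

  75 → locker 1 (new)  [load 75/155]
  60 → locker 1  [load 135/155]
  35 → locker 2 (new)  [load 35/155]
  115 → locker 2  [load 150/155]
  40 → locker 3 (new)  [load 40/155]
  100 → locker 3  [load 140/155]
  60 → locker 4 (new)  [load 60/155]
  55 → locker 4  [load 115/155]
4 storage lockers opened.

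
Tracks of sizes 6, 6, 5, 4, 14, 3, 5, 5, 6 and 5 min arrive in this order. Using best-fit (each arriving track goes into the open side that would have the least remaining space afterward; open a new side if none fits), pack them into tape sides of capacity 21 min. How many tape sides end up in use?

  6 → side 1 (new)  [load 6/21]
  6 → side 1  [load 12/21]
  5 → side 1  [load 17/21]
  4 → side 1  [load 21/21]
  14 → side 2 (new)  [load 14/21]
  3 → side 2  [load 17/21]
  5 → side 3 (new)  [load 5/21]
  5 → side 3  [load 10/21]
  6 → side 3  [load 16/21]
  5 → side 3  [load 21/21]
3 tape sides opened.

3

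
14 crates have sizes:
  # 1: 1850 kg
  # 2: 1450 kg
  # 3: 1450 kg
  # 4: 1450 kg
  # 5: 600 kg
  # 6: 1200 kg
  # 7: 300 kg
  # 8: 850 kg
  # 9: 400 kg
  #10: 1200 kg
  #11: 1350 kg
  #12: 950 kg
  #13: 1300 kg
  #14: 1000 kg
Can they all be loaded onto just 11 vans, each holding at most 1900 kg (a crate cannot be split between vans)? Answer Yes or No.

A valid assignment using 10 vans:
  van 1: 1850 = 1850
  van 2: 1450 + 400 = 1850
  van 3: 1450 + 300 = 1750
  van 4: 1450 = 1450
  van 5: 1350 = 1350
  van 6: 1300 + 600 = 1900
  van 7: 1200 = 1200
  van 8: 1200 = 1200
  van 9: 1000 + 850 = 1850
  van 10: 950 = 950
That uses only 10 ≤ 11, so 11 vans are enough.

Yes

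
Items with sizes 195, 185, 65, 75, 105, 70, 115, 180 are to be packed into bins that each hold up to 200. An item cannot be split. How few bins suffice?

Total = 195 + 185 + 180 + 115 + 105 + 75 + 70 + 65 = 990.
Lower bound: ⌈990/200⌉ = 5 bins.
A packing using 6 bins:
  bin 1: 195 = 195
  bin 2: 185 = 185
  bin 3: 180 = 180
  bin 4: 115 + 75 = 190
  bin 5: 105 + 70 = 175
  bin 6: 65 = 65
No arrangement into 5 bins stays within capacity, so 6 is optimal.

6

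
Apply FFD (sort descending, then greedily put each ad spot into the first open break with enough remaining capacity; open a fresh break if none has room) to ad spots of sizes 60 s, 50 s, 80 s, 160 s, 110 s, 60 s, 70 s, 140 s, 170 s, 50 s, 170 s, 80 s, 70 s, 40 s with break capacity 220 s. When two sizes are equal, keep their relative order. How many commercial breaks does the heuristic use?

7

Sorted descending: 170, 170, 160, 140, 110, 80, 80, 70, 70, 60, 60, 50, 50, 40.
  170 → break 1 (new)  [load 170/220]
  170 → break 2 (new)  [load 170/220]
  160 → break 3 (new)  [load 160/220]
  140 → break 4 (new)  [load 140/220]
  110 → break 5 (new)  [load 110/220]
  80 → break 4  [load 220/220]
  80 → break 5  [load 190/220]
  70 → break 6 (new)  [load 70/220]
  70 → break 6  [load 140/220]
  60 → break 3  [load 220/220]
  60 → break 6  [load 200/220]
  50 → break 1  [load 220/220]
  50 → break 2  [load 220/220]
  40 → break 7 (new)  [load 40/220]
7 commercial breaks opened.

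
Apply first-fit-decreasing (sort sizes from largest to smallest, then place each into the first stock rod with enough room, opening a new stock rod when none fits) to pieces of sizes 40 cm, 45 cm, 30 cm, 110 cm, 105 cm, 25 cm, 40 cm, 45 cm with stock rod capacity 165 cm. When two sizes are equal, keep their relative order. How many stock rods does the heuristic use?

3

Sorted descending: 110, 105, 45, 45, 40, 40, 30, 25.
  110 → stock rod 1 (new)  [load 110/165]
  105 → stock rod 2 (new)  [load 105/165]
  45 → stock rod 1  [load 155/165]
  45 → stock rod 2  [load 150/165]
  40 → stock rod 3 (new)  [load 40/165]
  40 → stock rod 3  [load 80/165]
  30 → stock rod 3  [load 110/165]
  25 → stock rod 3  [load 135/165]
3 stock rods opened.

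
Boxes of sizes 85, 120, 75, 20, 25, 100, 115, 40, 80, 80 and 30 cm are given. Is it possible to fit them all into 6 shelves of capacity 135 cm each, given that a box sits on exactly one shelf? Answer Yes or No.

No

Total = 770 cm; ⌈770/135⌉ = 6.
7 boxes each exceed half the capacity and cannot share a shelf, forcing at least 7 shelves.
At least 7 shelves are required, but only 6 are allowed.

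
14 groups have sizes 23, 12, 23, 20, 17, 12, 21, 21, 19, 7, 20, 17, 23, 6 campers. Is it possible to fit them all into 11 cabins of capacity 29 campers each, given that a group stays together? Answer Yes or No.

Yes

A valid assignment using 10 cabins:
  cabin 1: 23 + 6 = 29
  cabin 2: 23 = 23
  cabin 3: 23 = 23
  cabin 4: 21 + 7 = 28
  cabin 5: 21 = 21
  cabin 6: 20 = 20
  cabin 7: 20 = 20
  cabin 8: 19 = 19
  cabin 9: 17 + 12 = 29
  cabin 10: 17 + 12 = 29
That uses only 10 ≤ 11, so 11 cabins are enough.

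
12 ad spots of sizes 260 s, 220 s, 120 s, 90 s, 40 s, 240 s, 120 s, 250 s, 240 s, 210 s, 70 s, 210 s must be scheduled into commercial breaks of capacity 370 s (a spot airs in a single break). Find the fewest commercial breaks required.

7

Total = 260 + 250 + 240 + 240 + 220 + 210 + 210 + 120 + 120 + 90 + 70 + 40 = 2070 s.
Lower bound: ⌈2070/370⌉ = 6 commercial breaks.
Also, 7 ad spots each exceed 185 s, and no two of those can share a break, so at least 7 commercial breaks are needed.
A packing using 7 commercial breaks:
  break 1: 260 + 90 = 350
  break 2: 250 + 120 = 370
  break 3: 240 + 120 = 360
  break 4: 240 + 70 + 40 = 350
  break 5: 220 = 220
  break 6: 210 = 210
  break 7: 210 = 210
This matches the lower bound, so 7 is optimal.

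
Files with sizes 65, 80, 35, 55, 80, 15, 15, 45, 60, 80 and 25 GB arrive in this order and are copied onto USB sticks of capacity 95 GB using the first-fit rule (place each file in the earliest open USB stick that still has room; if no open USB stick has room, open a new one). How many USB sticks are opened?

  65 → USB stick 1 (new)  [load 65/95]
  80 → USB stick 2 (new)  [load 80/95]
  35 → USB stick 3 (new)  [load 35/95]
  55 → USB stick 3  [load 90/95]
  80 → USB stick 4 (new)  [load 80/95]
  15 → USB stick 1  [load 80/95]
  15 → USB stick 1  [load 95/95]
  45 → USB stick 5 (new)  [load 45/95]
  60 → USB stick 6 (new)  [load 60/95]
  80 → USB stick 7 (new)  [load 80/95]
  25 → USB stick 5  [load 70/95]
7 USB sticks opened.

7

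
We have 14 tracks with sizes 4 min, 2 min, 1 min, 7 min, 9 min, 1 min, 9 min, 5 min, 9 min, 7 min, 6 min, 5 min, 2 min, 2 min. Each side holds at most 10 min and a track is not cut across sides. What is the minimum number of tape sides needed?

Total = 9 + 9 + 9 + 7 + 7 + 6 + 5 + 5 + 4 + 2 + 2 + 2 + 1 + 1 = 69 min.
Lower bound: ⌈69/10⌉ = 7 tape sides.
A packing using 8 tape sides:
  side 1: 9 + 1 = 10
  side 2: 9 + 1 = 10
  side 3: 9 = 9
  side 4: 7 + 2 = 9
  side 5: 7 + 2 = 9
  side 6: 6 + 4 = 10
  side 7: 5 + 5 = 10
  side 8: 2 = 2
No arrangement into 7 tape sides stays within capacity, so 8 is optimal.

8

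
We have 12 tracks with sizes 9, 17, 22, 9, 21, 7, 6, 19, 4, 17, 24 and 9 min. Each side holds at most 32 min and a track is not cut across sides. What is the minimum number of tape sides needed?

Total = 24 + 22 + 21 + 19 + 17 + 17 + 9 + 9 + 9 + 7 + 6 + 4 = 164 min.
Lower bound: ⌈164/32⌉ = 6 tape sides.
A packing using 6 tape sides:
  side 1: 24 + 7 = 31
  side 2: 22 + 9 = 31
  side 3: 21 + 9 = 30
  side 4: 19 + 9 + 4 = 32
  side 5: 17 + 6 = 23
  side 6: 17 = 17
This matches the lower bound, so 6 is optimal.

6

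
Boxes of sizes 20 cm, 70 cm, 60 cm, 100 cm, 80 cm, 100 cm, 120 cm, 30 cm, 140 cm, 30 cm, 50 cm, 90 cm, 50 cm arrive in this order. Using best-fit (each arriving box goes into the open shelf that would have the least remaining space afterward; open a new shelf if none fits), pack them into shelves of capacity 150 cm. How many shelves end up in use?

  20 → shelf 1 (new)  [load 20/150]
  70 → shelf 1  [load 90/150]
  60 → shelf 1  [load 150/150]
  100 → shelf 2 (new)  [load 100/150]
  80 → shelf 3 (new)  [load 80/150]
  100 → shelf 4 (new)  [load 100/150]
  120 → shelf 5 (new)  [load 120/150]
  30 → shelf 5  [load 150/150]
  140 → shelf 6 (new)  [load 140/150]
  30 → shelf 2  [load 130/150]
  50 → shelf 4  [load 150/150]
  90 → shelf 7 (new)  [load 90/150]
  50 → shelf 7  [load 140/150]
7 shelves opened.

7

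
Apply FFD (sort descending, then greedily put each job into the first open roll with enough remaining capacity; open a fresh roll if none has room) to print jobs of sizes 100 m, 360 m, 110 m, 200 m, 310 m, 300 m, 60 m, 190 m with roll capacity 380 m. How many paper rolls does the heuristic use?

Sorted descending: 360, 310, 300, 200, 190, 110, 100, 60.
  360 → roll 1 (new)  [load 360/380]
  310 → roll 2 (new)  [load 310/380]
  300 → roll 3 (new)  [load 300/380]
  200 → roll 4 (new)  [load 200/380]
  190 → roll 5 (new)  [load 190/380]
  110 → roll 4  [load 310/380]
  100 → roll 5  [load 290/380]
  60 → roll 2  [load 370/380]
5 paper rolls opened.

5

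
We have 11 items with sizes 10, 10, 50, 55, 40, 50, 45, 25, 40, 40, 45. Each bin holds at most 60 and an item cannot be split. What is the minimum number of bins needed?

9

Total = 55 + 50 + 50 + 45 + 45 + 40 + 40 + 40 + 25 + 10 + 10 = 410.
Lower bound: ⌈410/60⌉ = 7 bins.
Also, 8 items each exceed 30, and no two of those can share a bin, so at least 8 bins are needed.
A packing using 9 bins:
  bin 1: 55 = 55
  bin 2: 50 + 10 = 60
  bin 3: 50 + 10 = 60
  bin 4: 45 = 45
  bin 5: 45 = 45
  bin 6: 40 = 40
  bin 7: 40 = 40
  bin 8: 40 = 40
  bin 9: 25 = 25
No arrangement into 8 bins stays within capacity, so 9 is optimal.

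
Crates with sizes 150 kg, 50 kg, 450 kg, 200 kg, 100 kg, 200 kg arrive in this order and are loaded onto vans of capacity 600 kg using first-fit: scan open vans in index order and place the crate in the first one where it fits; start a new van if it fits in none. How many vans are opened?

3

  150 → van 1 (new)  [load 150/600]
  50 → van 1  [load 200/600]
  450 → van 2 (new)  [load 450/600]
  200 → van 1  [load 400/600]
  100 → van 1  [load 500/600]
  200 → van 3 (new)  [load 200/600]
3 vans opened.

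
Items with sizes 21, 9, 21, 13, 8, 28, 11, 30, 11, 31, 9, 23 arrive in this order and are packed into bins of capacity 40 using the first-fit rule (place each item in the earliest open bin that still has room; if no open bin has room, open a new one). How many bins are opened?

  21 → bin 1 (new)  [load 21/40]
  9 → bin 1  [load 30/40]
  21 → bin 2 (new)  [load 21/40]
  13 → bin 2  [load 34/40]
  8 → bin 1  [load 38/40]
  28 → bin 3 (new)  [load 28/40]
  11 → bin 3  [load 39/40]
  30 → bin 4 (new)  [load 30/40]
  11 → bin 5 (new)  [load 11/40]
  31 → bin 6 (new)  [load 31/40]
  9 → bin 4  [load 39/40]
  23 → bin 5  [load 34/40]
6 bins opened.

6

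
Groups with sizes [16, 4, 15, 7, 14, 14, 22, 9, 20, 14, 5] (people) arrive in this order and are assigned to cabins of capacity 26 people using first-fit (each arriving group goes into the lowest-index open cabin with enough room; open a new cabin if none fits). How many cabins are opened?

  16 → cabin 1 (new)  [load 16/26]
  4 → cabin 1  [load 20/26]
  15 → cabin 2 (new)  [load 15/26]
  7 → cabin 2  [load 22/26]
  14 → cabin 3 (new)  [load 14/26]
  14 → cabin 4 (new)  [load 14/26]
  22 → cabin 5 (new)  [load 22/26]
  9 → cabin 3  [load 23/26]
  20 → cabin 6 (new)  [load 20/26]
  14 → cabin 7 (new)  [load 14/26]
  5 → cabin 1  [load 25/26]
7 cabins opened.

7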